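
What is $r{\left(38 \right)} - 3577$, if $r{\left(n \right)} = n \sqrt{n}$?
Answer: $-3577 + 38 \sqrt{38} \approx -3342.8$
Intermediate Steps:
$r{\left(n \right)} = n^{\frac{3}{2}}$
$r{\left(38 \right)} - 3577 = 38^{\frac{3}{2}} - 3577 = 38 \sqrt{38} - 3577 = -3577 + 38 \sqrt{38}$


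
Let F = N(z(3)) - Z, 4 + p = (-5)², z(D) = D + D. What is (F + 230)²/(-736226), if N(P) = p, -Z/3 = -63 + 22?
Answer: -8192/368113 ≈ -0.022254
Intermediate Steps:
z(D) = 2*D
Z = 123 (Z = -3*(-63 + 22) = -3*(-41) = 123)
p = 21 (p = -4 + (-5)² = -4 + 25 = 21)
N(P) = 21
F = -102 (F = 21 - 1*123 = 21 - 123 = -102)
(F + 230)²/(-736226) = (-102 + 230)²/(-736226) = 128²*(-1/736226) = 16384*(-1/736226) = -8192/368113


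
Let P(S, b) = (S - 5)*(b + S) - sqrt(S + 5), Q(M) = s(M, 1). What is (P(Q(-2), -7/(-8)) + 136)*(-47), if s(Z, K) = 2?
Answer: -47893/8 + 47*sqrt(7) ≈ -5862.3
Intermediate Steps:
Q(M) = 2
P(S, b) = -sqrt(5 + S) + (-5 + S)*(S + b) (P(S, b) = (-5 + S)*(S + b) - sqrt(5 + S) = -sqrt(5 + S) + (-5 + S)*(S + b))
(P(Q(-2), -7/(-8)) + 136)*(-47) = ((2**2 - sqrt(5 + 2) - 5*2 - (-35)/(-8) + 2*(-7/(-8))) + 136)*(-47) = ((4 - sqrt(7) - 10 - (-35)*(-1)/8 + 2*(-7*(-1/8))) + 136)*(-47) = ((4 - sqrt(7) - 10 - 5*7/8 + 2*(7/8)) + 136)*(-47) = ((4 - sqrt(7) - 10 - 35/8 + 7/4) + 136)*(-47) = ((-69/8 - sqrt(7)) + 136)*(-47) = (1019/8 - sqrt(7))*(-47) = -47893/8 + 47*sqrt(7)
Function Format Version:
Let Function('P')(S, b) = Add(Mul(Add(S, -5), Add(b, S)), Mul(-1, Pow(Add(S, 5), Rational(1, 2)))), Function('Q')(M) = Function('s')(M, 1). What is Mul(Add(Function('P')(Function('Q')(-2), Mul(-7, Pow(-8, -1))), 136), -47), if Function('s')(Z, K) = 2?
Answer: Add(Rational(-47893, 8), Mul(47, Pow(7, Rational(1, 2)))) ≈ -5862.3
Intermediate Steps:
Function('Q')(M) = 2
Function('P')(S, b) = Add(Mul(-1, Pow(Add(5, S), Rational(1, 2))), Mul(Add(-5, S), Add(S, b))) (Function('P')(S, b) = Add(Mul(Add(-5, S), Add(S, b)), Mul(-1, Pow(Add(5, S), Rational(1, 2)))) = Add(Mul(-1, Pow(Add(5, S), Rational(1, 2))), Mul(Add(-5, S), Add(S, b))))
Mul(Add(Function('P')(Function('Q')(-2), Mul(-7, Pow(-8, -1))), 136), -47) = Mul(Add(Add(Pow(2, 2), Mul(-1, Pow(Add(5, 2), Rational(1, 2))), Mul(-5, 2), Mul(-5, Mul(-7, Pow(-8, -1))), Mul(2, Mul(-7, Pow(-8, -1)))), 136), -47) = Mul(Add(Add(4, Mul(-1, Pow(7, Rational(1, 2))), -10, Mul(-5, Mul(-7, Rational(-1, 8))), Mul(2, Mul(-7, Rational(-1, 8)))), 136), -47) = Mul(Add(Add(4, Mul(-1, Pow(7, Rational(1, 2))), -10, Mul(-5, Rational(7, 8)), Mul(2, Rational(7, 8))), 136), -47) = Mul(Add(Add(4, Mul(-1, Pow(7, Rational(1, 2))), -10, Rational(-35, 8), Rational(7, 4)), 136), -47) = Mul(Add(Add(Rational(-69, 8), Mul(-1, Pow(7, Rational(1, 2)))), 136), -47) = Mul(Add(Rational(1019, 8), Mul(-1, Pow(7, Rational(1, 2)))), -47) = Add(Rational(-47893, 8), Mul(47, Pow(7, Rational(1, 2))))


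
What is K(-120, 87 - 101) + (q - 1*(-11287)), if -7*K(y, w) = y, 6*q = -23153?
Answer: 312703/42 ≈ 7445.3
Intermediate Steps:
q = -23153/6 (q = (⅙)*(-23153) = -23153/6 ≈ -3858.8)
K(y, w) = -y/7
K(-120, 87 - 101) + (q - 1*(-11287)) = -⅐*(-120) + (-23153/6 - 1*(-11287)) = 120/7 + (-23153/6 + 11287) = 120/7 + 44569/6 = 312703/42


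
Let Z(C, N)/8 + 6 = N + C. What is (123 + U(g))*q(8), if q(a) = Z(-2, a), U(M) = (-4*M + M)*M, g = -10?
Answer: 0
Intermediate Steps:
U(M) = -3*M² (U(M) = (-3*M)*M = -3*M²)
Z(C, N) = -48 + 8*C + 8*N (Z(C, N) = -48 + 8*(N + C) = -48 + 8*(C + N) = -48 + (8*C + 8*N) = -48 + 8*C + 8*N)
q(a) = -64 + 8*a (q(a) = -48 + 8*(-2) + 8*a = -48 - 16 + 8*a = -64 + 8*a)
(123 + U(g))*q(8) = (123 - 3*(-10)²)*(-64 + 8*8) = (123 - 3*100)*(-64 + 64) = (123 - 300)*0 = -177*0 = 0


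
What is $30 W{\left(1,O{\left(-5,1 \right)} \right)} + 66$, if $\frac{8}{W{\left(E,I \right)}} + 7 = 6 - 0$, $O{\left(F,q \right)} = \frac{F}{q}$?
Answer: $-174$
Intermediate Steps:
$W{\left(E,I \right)} = -8$ ($W{\left(E,I \right)} = \frac{8}{-7 + \left(6 - 0\right)} = \frac{8}{-7 + \left(6 + 0\right)} = \frac{8}{-7 + 6} = \frac{8}{-1} = 8 \left(-1\right) = -8$)
$30 W{\left(1,O{\left(-5,1 \right)} \right)} + 66 = 30 \left(-8\right) + 66 = -240 + 66 = -174$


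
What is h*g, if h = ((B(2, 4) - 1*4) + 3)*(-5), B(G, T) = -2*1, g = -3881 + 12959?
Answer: 136170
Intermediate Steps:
g = 9078
B(G, T) = -2
h = 15 (h = ((-2 - 1*4) + 3)*(-5) = ((-2 - 4) + 3)*(-5) = (-6 + 3)*(-5) = -3*(-5) = 15)
h*g = 15*9078 = 136170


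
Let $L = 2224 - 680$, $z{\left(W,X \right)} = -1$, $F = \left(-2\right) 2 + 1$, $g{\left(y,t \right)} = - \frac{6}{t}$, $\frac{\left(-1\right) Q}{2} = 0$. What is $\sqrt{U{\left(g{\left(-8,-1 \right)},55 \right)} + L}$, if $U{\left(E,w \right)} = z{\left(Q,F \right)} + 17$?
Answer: $2 \sqrt{390} \approx 39.497$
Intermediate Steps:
$Q = 0$ ($Q = \left(-2\right) 0 = 0$)
$F = -3$ ($F = -4 + 1 = -3$)
$U{\left(E,w \right)} = 16$ ($U{\left(E,w \right)} = -1 + 17 = 16$)
$L = 1544$ ($L = 2224 - 680 = 1544$)
$\sqrt{U{\left(g{\left(-8,-1 \right)},55 \right)} + L} = \sqrt{16 + 1544} = \sqrt{1560} = 2 \sqrt{390}$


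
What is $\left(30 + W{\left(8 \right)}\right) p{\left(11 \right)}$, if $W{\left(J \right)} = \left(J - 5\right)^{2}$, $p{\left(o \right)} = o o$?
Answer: $4719$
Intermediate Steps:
$p{\left(o \right)} = o^{2}$
$W{\left(J \right)} = \left(-5 + J\right)^{2}$
$\left(30 + W{\left(8 \right)}\right) p{\left(11 \right)} = \left(30 + \left(-5 + 8\right)^{2}\right) 11^{2} = \left(30 + 3^{2}\right) 121 = \left(30 + 9\right) 121 = 39 \cdot 121 = 4719$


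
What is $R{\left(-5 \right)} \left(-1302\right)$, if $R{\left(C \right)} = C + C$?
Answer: $13020$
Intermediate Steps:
$R{\left(C \right)} = 2 C$
$R{\left(-5 \right)} \left(-1302\right) = 2 \left(-5\right) \left(-1302\right) = \left(-10\right) \left(-1302\right) = 13020$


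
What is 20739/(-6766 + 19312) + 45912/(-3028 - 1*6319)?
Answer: -127388173/39089154 ≈ -3.2589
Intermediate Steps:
20739/(-6766 + 19312) + 45912/(-3028 - 1*6319) = 20739/12546 + 45912/(-3028 - 6319) = 20739*(1/12546) + 45912/(-9347) = 6913/4182 + 45912*(-1/9347) = 6913/4182 - 45912/9347 = -127388173/39089154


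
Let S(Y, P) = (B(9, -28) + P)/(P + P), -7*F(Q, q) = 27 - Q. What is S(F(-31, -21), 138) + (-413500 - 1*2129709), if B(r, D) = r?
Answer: -233975179/92 ≈ -2.5432e+6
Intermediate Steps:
F(Q, q) = -27/7 + Q/7 (F(Q, q) = -(27 - Q)/7 = -27/7 + Q/7)
S(Y, P) = (9 + P)/(2*P) (S(Y, P) = (9 + P)/(P + P) = (9 + P)/((2*P)) = (9 + P)*(1/(2*P)) = (9 + P)/(2*P))
S(F(-31, -21), 138) + (-413500 - 1*2129709) = (1/2)*(9 + 138)/138 + (-413500 - 1*2129709) = (1/2)*(1/138)*147 + (-413500 - 2129709) = 49/92 - 2543209 = -233975179/92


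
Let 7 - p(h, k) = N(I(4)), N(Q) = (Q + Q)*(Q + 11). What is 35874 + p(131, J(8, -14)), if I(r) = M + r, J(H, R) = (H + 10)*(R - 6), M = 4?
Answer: 35577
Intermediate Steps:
J(H, R) = (-6 + R)*(10 + H) (J(H, R) = (10 + H)*(-6 + R) = (-6 + R)*(10 + H))
I(r) = 4 + r
N(Q) = 2*Q*(11 + Q) (N(Q) = (2*Q)*(11 + Q) = 2*Q*(11 + Q))
p(h, k) = -297 (p(h, k) = 7 - 2*(4 + 4)*(11 + (4 + 4)) = 7 - 2*8*(11 + 8) = 7 - 2*8*19 = 7 - 1*304 = 7 - 304 = -297)
35874 + p(131, J(8, -14)) = 35874 - 297 = 35577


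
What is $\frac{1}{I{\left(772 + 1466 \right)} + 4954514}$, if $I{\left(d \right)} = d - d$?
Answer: $\frac{1}{4954514} \approx 2.0184 \cdot 10^{-7}$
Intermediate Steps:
$I{\left(d \right)} = 0$
$\frac{1}{I{\left(772 + 1466 \right)} + 4954514} = \frac{1}{0 + 4954514} = \frac{1}{4954514}$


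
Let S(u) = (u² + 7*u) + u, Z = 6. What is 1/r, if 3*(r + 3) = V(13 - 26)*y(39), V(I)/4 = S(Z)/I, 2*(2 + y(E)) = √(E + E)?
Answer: -2405/210383 - 728*√78/210383 ≈ -0.041993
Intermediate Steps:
S(u) = u² + 8*u
y(E) = -2 + √2*√E/2 (y(E) = -2 + √(E + E)/2 = -2 + √(2*E)/2 = -2 + (√2*√E)/2 = -2 + √2*√E/2)
V(I) = 336/I (V(I) = 4*((6*(8 + 6))/I) = 4*((6*14)/I) = 4*(84/I) = 336/I)
r = 185/13 - 56*√78/13 (r = -3 + ((336/(13 - 26))*(-2 + √2*√39/2))/3 = -3 + ((336/(-13))*(-2 + √78/2))/3 = -3 + ((336*(-1/13))*(-2 + √78/2))/3 = -3 + (-336*(-2 + √78/2)/13)/3 = -3 + (672/13 - 168*√78/13)/3 = -3 + (224/13 - 56*√78/13) = 185/13 - 56*√78/13 ≈ -23.814)
1/r = 1/(185/13 - 56*√78/13)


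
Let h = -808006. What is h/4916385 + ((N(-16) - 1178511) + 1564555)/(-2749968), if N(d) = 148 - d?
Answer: -28616235152/93888204345 ≈ -0.30479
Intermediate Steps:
h/4916385 + ((N(-16) - 1178511) + 1564555)/(-2749968) = -808006/4916385 + (((148 - 1*(-16)) - 1178511) + 1564555)/(-2749968) = -808006*1/4916385 + (((148 + 16) - 1178511) + 1564555)*(-1/2749968) = -808006/4916385 + ((164 - 1178511) + 1564555)*(-1/2749968) = -808006/4916385 + (-1178347 + 1564555)*(-1/2749968) = -808006/4916385 + 386208*(-1/2749968) = -808006/4916385 - 2682/19097 = -28616235152/93888204345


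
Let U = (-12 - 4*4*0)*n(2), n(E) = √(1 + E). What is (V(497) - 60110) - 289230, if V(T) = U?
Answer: -349340 - 12*√3 ≈ -3.4936e+5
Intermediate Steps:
U = -12*√3 (U = (-12 - 4*4*0)*√(1 + 2) = (-12 - 16*0)*√3 = (-12 + 0)*√3 = -12*√3 ≈ -20.785)
V(T) = -12*√3
(V(497) - 60110) - 289230 = (-12*√3 - 60110) - 289230 = (-60110 - 12*√3) - 289230 = -349340 - 12*√3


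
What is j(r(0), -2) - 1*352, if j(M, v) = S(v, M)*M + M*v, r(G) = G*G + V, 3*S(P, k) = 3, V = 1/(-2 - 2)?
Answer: -1407/4 ≈ -351.75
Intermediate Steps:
V = -1/4 (V = 1/(-4) = -1/4 ≈ -0.25000)
S(P, k) = 1 (S(P, k) = (1/3)*3 = 1)
r(G) = -1/4 + G**2 (r(G) = G*G - 1/4 = G**2 - 1/4 = -1/4 + G**2)
j(M, v) = M + M*v (j(M, v) = 1*M + M*v = M + M*v)
j(r(0), -2) - 1*352 = (-1/4 + 0**2)*(1 - 2) - 1*352 = (-1/4 + 0)*(-1) - 352 = -1/4*(-1) - 352 = 1/4 - 352 = -1407/4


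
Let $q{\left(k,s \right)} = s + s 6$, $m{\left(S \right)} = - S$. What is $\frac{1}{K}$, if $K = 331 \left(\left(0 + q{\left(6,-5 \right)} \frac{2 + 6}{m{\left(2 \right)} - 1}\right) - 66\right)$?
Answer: $\frac{3}{27142} \approx 0.00011053$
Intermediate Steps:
$q{\left(k,s \right)} = 7 s$ ($q{\left(k,s \right)} = s + 6 s = 7 s$)
$K = \frac{27142}{3}$ ($K = 331 \left(\left(0 + 7 \left(-5\right) \frac{2 + 6}{\left(-1\right) 2 - 1}\right) - 66\right) = 331 \left(\left(0 - 35 \frac{8}{-2 - 1}\right) - 66\right) = 331 \left(\left(0 - 35 \frac{8}{-3}\right) - 66\right) = 331 \left(\left(0 - 35 \cdot 8 \left(- \frac{1}{3}\right)\right) - 66\right) = 331 \left(\left(0 - - \frac{280}{3}\right) - 66\right) = 331 \left(\left(0 + \frac{280}{3}\right) - 66\right) = 331 \left(\frac{280}{3} - 66\right) = 331 \cdot \frac{82}{3} = \frac{27142}{3} \approx 9047.3$)
$\frac{1}{K} = \frac{1}{\frac{27142}{3}} = \frac{3}{27142}$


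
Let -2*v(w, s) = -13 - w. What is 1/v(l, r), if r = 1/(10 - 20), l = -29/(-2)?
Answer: 4/55 ≈ 0.072727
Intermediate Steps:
l = 29/2 (l = -29*(-½) = 29/2 ≈ 14.500)
r = -⅒ (r = 1/(-10) = -⅒ ≈ -0.10000)
v(w, s) = 13/2 + w/2 (v(w, s) = -(-13 - w)/2 = 13/2 + w/2)
1/v(l, r) = 1/(13/2 + (½)*(29/2)) = 1/(13/2 + 29/4) = 1/(55/4) = 4/55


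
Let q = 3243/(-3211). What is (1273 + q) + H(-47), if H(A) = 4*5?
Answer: 4148580/3211 ≈ 1292.0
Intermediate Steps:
H(A) = 20
q = -3243/3211 (q = 3243*(-1/3211) = -3243/3211 ≈ -1.0100)
(1273 + q) + H(-47) = (1273 - 3243/3211) + 20 = 4084360/3211 + 20 = 4148580/3211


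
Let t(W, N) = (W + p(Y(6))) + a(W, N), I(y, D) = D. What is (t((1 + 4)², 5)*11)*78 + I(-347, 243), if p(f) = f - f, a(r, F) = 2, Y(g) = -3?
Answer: 23409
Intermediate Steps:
p(f) = 0
t(W, N) = 2 + W (t(W, N) = (W + 0) + 2 = W + 2 = 2 + W)
(t((1 + 4)², 5)*11)*78 + I(-347, 243) = ((2 + (1 + 4)²)*11)*78 + 243 = ((2 + 5²)*11)*78 + 243 = ((2 + 25)*11)*78 + 243 = (27*11)*78 + 243 = 297*78 + 243 = 23166 + 243 = 23409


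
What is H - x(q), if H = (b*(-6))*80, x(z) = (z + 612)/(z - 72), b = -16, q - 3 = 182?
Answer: 867043/113 ≈ 7672.9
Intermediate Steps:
q = 185 (q = 3 + 182 = 185)
x(z) = (612 + z)/(-72 + z)
H = 7680 (H = -16*(-6)*80 = 96*80 = 7680)
H - x(q) = 7680 - (612 + 185)/(-72 + 185) = 7680 - 797/113 = 867043/113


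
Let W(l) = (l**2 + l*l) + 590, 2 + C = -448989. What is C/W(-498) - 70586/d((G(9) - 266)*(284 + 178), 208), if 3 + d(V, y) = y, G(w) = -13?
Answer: -35144909583/101802590 ≈ -345.23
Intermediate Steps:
C = -448991 (C = -2 - 448989 = -448991)
W(l) = 590 + 2*l**2 (W(l) = (l**2 + l**2) + 590 = 2*l**2 + 590 = 590 + 2*l**2)
d(V, y) = -3 + y
C/W(-498) - 70586/d((G(9) - 266)*(284 + 178), 208) = -448991/(590 + 2*(-498)**2) - 70586/(-3 + 208) = -448991/(590 + 2*248004) - 70586/205 = -448991/(590 + 496008) - 70586*1/205 = -448991/496598 - 70586/205 = -35144909583/101802590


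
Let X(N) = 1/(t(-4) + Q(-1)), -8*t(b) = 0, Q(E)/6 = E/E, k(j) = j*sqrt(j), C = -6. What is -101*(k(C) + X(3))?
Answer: -101/6 + 606*I*sqrt(6) ≈ -16.833 + 1484.4*I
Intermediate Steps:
k(j) = j**(3/2)
Q(E) = 6 (Q(E) = 6*(E/E) = 6*1 = 6)
t(b) = 0 (t(b) = -1/8*0 = 0)
X(N) = 1/6 (X(N) = 1/(0 + 6) = 1/6)
-101*(k(C) + X(3)) = -101*((-6)**(3/2) + 1/6) = -101*(-6*I*sqrt(6) + 1/6) = -101*(1/6 - 6*I*sqrt(6)) = -101/6 + 606*I*sqrt(6)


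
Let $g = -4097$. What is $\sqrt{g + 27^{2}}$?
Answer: $2 i \sqrt{842} \approx 58.034 i$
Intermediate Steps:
$\sqrt{g + 27^{2}} = \sqrt{-4097 + 27^{2}} = \sqrt{-4097 + 729} = \sqrt{-3368} = 2 i \sqrt{842}$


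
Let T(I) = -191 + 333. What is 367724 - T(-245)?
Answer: 367582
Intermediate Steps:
T(I) = 142
367724 - T(-245) = 367724 - 1*142 = 367724 - 142 = 367582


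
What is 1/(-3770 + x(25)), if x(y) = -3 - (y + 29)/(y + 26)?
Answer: -17/64159 ≈ -0.00026497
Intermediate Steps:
x(y) = -3 - (29 + y)/(26 + y)
1/(-3770 + x(25)) = 1/(-3770 + (-107 - 4*25)/(26 + 25)) = 1/(-3770 + (-107 - 100)/51) = 1/(-3770 + (1/51)*(-207)) = 1/(-3770 - 69/17) = 1/(-64159/17) = -17/64159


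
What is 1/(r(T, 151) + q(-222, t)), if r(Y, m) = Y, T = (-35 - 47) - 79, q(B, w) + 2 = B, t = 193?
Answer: -1/385 ≈ -0.0025974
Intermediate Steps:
q(B, w) = -2 + B
T = -161 (T = -82 - 79 = -161)
1/(r(T, 151) + q(-222, t)) = 1/(-161 + (-2 - 222)) = 1/(-161 - 224) = 1/(-385) = -1/385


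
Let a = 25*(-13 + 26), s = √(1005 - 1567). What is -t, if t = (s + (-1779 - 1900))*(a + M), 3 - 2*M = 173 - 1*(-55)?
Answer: 1563575/2 - 425*I*√562/2 ≈ 7.8179e+5 - 5037.6*I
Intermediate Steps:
s = I*√562 (s = √(-562) = I*√562 ≈ 23.707*I)
a = 325 (a = 25*13 = 325)
M = -225/2 (M = 3/2 - (173 - 1*(-55))/2 = 3/2 - (173 + 55)/2 = 3/2 - ½*228 = 3/2 - 114 = -225/2 ≈ -112.50)
t = -1563575/2 + 425*I*√562/2 (t = (I*√562 + (-1779 - 1900))*(325 - 225/2) = (I*√562 - 3679)*(425/2) = (-3679 + I*√562)*(425/2) = -1563575/2 + 425*I*√562/2 ≈ -7.8179e+5 + 5037.6*I)
-t = -(-1563575/2 + 425*I*√562/2) = 1563575/2 - 425*I*√562/2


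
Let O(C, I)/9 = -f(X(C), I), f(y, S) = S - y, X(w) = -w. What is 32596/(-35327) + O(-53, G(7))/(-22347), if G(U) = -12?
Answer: -6402471/6747457 ≈ -0.94887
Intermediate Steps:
O(C, I) = -9*C - 9*I (O(C, I) = 9*(-(I - (-1)*C)) = 9*(-(I + C)) = 9*(-(C + I)) = 9*(-C - I) = -9*C - 9*I)
32596/(-35327) + O(-53, G(7))/(-22347) = 32596/(-35327) + (-9*(-53) - 9*(-12))/(-22347) = 32596*(-1/35327) + (477 + 108)*(-1/22347) = -32596/35327 + 585*(-1/22347) = -32596/35327 - 5/191 = -6402471/6747457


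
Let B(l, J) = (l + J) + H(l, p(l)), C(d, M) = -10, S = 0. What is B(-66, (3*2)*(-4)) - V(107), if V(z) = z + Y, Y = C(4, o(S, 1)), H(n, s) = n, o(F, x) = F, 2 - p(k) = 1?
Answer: -253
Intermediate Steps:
p(k) = 1 (p(k) = 2 - 1*1 = 2 - 1 = 1)
Y = -10
B(l, J) = J + 2*l (B(l, J) = (l + J) + l = (J + l) + l = J + 2*l)
V(z) = -10 + z (V(z) = z - 10 = -10 + z)
B(-66, (3*2)*(-4)) - V(107) = ((3*2)*(-4) + 2*(-66)) - (-10 + 107) = (6*(-4) - 132) - 1*97 = (-24 - 132) - 97 = -156 - 97 = -253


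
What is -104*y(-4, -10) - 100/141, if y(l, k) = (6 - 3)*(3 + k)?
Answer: 307844/141 ≈ 2183.3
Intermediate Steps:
y(l, k) = 9 + 3*k (y(l, k) = 3*(3 + k) = 9 + 3*k)
-104*y(-4, -10) - 100/141 = -104*(9 + 3*(-10)) - 100/141 = -104*(9 - 30) - 100*1/141 = -104*(-21) - 100/141 = 2184 - 100/141 = 307844/141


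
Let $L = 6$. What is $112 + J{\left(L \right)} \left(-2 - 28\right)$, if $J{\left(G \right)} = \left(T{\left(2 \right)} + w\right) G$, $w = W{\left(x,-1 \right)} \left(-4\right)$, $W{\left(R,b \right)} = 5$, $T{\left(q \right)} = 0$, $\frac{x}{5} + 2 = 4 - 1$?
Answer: $3712$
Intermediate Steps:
$x = 5$ ($x = -10 + 5 \left(4 - 1\right) = -10 + 5 \cdot 3 = -10 + 15 = 5$)
$w = -20$ ($w = 5 \left(-4\right) = -20$)
$J{\left(G \right)} = - 20 G$ ($J{\left(G \right)} = \left(0 - 20\right) G = - 20 G$)
$112 + J{\left(L \right)} \left(-2 - 28\right) = 112 + \left(-20\right) 6 \left(-2 - 28\right) = 112 - 120 \left(-2 - 28\right) = 112 - -3600 = 112 + 3600 = 3712$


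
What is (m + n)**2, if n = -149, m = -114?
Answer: 69169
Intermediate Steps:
(m + n)**2 = (-114 - 149)**2 = (-263)**2 = 69169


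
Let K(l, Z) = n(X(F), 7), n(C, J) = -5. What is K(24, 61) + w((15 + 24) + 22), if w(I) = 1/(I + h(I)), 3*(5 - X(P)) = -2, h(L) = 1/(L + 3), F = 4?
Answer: -19461/3905 ≈ -4.9836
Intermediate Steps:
h(L) = 1/(3 + L)
X(P) = 17/3 (X(P) = 5 - 1/3*(-2) = 5 + 2/3 = 17/3)
K(l, Z) = -5
w(I) = 1/(I + 1/(3 + I))
K(24, 61) + w((15 + 24) + 22) = -5 + (3 + ((15 + 24) + 22))/(1 + ((15 + 24) + 22)*(3 + ((15 + 24) + 22))) = -5 + (3 + (39 + 22))/(1 + (39 + 22)*(3 + (39 + 22))) = -5 + (3 + 61)/(1 + 61*(3 + 61)) = -5 + 64/(1 + 61*64) = -5 + 64/(1 + 3904) = -5 + 64/3905 = -19461/3905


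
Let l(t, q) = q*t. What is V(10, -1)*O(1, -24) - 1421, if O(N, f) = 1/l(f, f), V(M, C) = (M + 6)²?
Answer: -12785/9 ≈ -1420.6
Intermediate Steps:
V(M, C) = (6 + M)²
O(N, f) = f⁻² (O(N, f) = 1/(f*f) = 1/(f²) = f⁻²)
V(10, -1)*O(1, -24) - 1421 = (6 + 10)²/(-24)² - 1421 = 16²*(1/576) - 1421 = 256*(1/576) - 1421 = 4/9 - 1421 = -12785/9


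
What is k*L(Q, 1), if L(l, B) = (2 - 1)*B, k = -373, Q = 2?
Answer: -373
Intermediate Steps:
L(l, B) = B (L(l, B) = 1*B = B)
k*L(Q, 1) = -373*1 = -373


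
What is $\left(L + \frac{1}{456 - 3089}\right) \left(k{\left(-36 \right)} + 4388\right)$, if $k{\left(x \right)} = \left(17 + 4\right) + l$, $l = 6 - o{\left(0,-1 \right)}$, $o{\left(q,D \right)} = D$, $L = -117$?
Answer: $- \frac{1360401792}{2633} \approx -5.1667 \cdot 10^{5}$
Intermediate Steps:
$l = 7$ ($l = 6 - -1 = 6 + 1 = 7$)
$k{\left(x \right)} = 28$ ($k{\left(x \right)} = \left(17 + 4\right) + 7 = 21 + 7 = 28$)
$\left(L + \frac{1}{456 - 3089}\right) \left(k{\left(-36 \right)} + 4388\right) = \left(-117 + \frac{1}{456 - 3089}\right) \left(28 + 4388\right) = \left(-117 + \frac{1}{-2633}\right) 4416 = \left(-117 - \frac{1}{2633}\right) 4416 = \left(- \frac{308062}{2633}\right) 4416 = - \frac{1360401792}{2633}$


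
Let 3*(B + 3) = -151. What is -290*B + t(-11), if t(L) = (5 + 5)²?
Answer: 46700/3 ≈ 15567.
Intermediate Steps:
B = -160/3 (B = -3 + (⅓)*(-151) = -3 - 151/3 = -160/3 ≈ -53.333)
t(L) = 100 (t(L) = 10² = 100)
-290*B + t(-11) = -290*(-160/3) + 100 = 46400/3 + 100 = 46700/3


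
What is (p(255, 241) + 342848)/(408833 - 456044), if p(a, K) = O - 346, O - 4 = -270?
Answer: -342236/47211 ≈ -7.2491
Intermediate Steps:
O = -266 (O = 4 - 270 = -266)
p(a, K) = -612 (p(a, K) = -266 - 346 = -612)
(p(255, 241) + 342848)/(408833 - 456044) = (-612 + 342848)/(408833 - 456044) = 342236/(-47211) = 342236*(-1/47211) = -342236/47211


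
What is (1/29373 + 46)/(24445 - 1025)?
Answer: 1351159/687915660 ≈ 0.0019641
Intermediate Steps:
(1/29373 + 46)/(24445 - 1025) = (1/29373 + 46)/23420 = (1351159/29373)*(1/23420) = 1351159/687915660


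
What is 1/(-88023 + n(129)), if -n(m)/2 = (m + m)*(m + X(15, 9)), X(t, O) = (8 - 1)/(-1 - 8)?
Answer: -3/462557 ≈ -6.4857e-6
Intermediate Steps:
X(t, O) = -7/9 (X(t, O) = 7/(-9) = 7*(-1/9) = -7/9)
n(m) = -4*m*(-7/9 + m) (n(m) = -2*(m + m)*(m - 7/9) = -2*2*m*(-7/9 + m) = -4*m*(-7/9 + m))
1/(-88023 + n(129)) = 1/(-88023 + (4/9)*129*(7 - 9*129)) = 1/(-88023 + (4/9)*129*(7 - 1161)) = 1/(-88023 + (4/9)*129*(-1154)) = 1/(-88023 - 198488/3) = 1/(-462557/3) = -3/462557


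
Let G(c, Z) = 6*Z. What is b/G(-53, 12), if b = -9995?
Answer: -9995/72 ≈ -138.82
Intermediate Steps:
b/G(-53, 12) = -9995/(6*12) = -9995/72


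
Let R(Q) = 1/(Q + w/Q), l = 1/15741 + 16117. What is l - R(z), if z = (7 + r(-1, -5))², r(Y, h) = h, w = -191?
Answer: 44397160114/2754675 ≈ 16117.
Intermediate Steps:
l = 253697698/15741 (l = 1/15741 + 16117 = 253697698/15741 ≈ 16117.)
z = 4 (z = (7 - 5)² = 2² = 4)
R(Q) = 1/(Q - 191/Q)
l - R(z) = 253697698/15741 - 4/(-191 + 4²) = 253697698/15741 - 4/(-191 + 16) = 253697698/15741 - 4/(-175) = 253697698/15741 - 4*(-1)/175 = 253697698/15741 - 1*(-4/175) = 253697698/15741 + 4/175 = 44397160114/2754675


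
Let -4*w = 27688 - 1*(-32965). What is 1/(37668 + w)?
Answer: 4/90019 ≈ 4.4435e-5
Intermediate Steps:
w = -60653/4 (w = -(27688 - 1*(-32965))/4 = -(27688 + 32965)/4 = -¼*60653 = -60653/4 ≈ -15163.)
1/(37668 + w) = 1/(37668 - 60653/4) = 1/(90019/4) = 4/90019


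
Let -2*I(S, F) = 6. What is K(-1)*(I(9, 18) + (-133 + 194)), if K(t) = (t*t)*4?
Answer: 232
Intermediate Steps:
I(S, F) = -3 (I(S, F) = -1/2*6 = -3)
K(t) = 4*t**2 (K(t) = t**2*4 = 4*t**2)
K(-1)*(I(9, 18) + (-133 + 194)) = (4*(-1)**2)*(-3 + (-133 + 194)) = (4*1)*(-3 + 61) = 4*58 = 232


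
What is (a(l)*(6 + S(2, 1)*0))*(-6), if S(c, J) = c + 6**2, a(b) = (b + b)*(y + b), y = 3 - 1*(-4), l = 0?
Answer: 0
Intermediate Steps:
y = 7 (y = 3 + 4 = 7)
a(b) = 2*b*(7 + b) (a(b) = (b + b)*(7 + b) = (2*b)*(7 + b) = 2*b*(7 + b))
S(c, J) = 36 + c (S(c, J) = c + 36 = 36 + c)
(a(l)*(6 + S(2, 1)*0))*(-6) = ((2*0*(7 + 0))*(6 + (36 + 2)*0))*(-6) = ((2*0*7)*(6 + 38*0))*(-6) = (0*(6 + 0))*(-6) = (0*6)*(-6) = 0*(-6) = 0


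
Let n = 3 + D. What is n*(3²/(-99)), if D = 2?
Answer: -5/11 ≈ -0.45455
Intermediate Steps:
n = 5 (n = 3 + 2 = 5)
n*(3²/(-99)) = 5*(3²/(-99)) = 5*(9*(-1/99)) = 5*(-1/11) = -5/11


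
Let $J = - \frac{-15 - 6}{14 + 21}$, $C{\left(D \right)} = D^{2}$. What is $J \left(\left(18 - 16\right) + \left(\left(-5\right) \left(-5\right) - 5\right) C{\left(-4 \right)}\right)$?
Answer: $\frac{966}{5} \approx 193.2$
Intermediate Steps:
$J = \frac{3}{5}$ ($J = - \frac{-21}{35} = \left(-1\right) \left(- \frac{3}{5}\right) = \frac{3}{5} \approx 0.6$)
$J \left(\left(18 - 16\right) + \left(\left(-5\right) \left(-5\right) - 5\right) C{\left(-4 \right)}\right) = \frac{3 \left(\left(18 - 16\right) + \left(\left(-5\right) \left(-5\right) - 5\right) \left(-4\right)^{2}\right)}{5} = \frac{3 \left(\left(18 - 16\right) + \left(25 - 5\right) 16\right)}{5} = \frac{3 \left(2 + 20 \cdot 16\right)}{5} = \frac{3 \left(2 + 320\right)}{5} = \frac{3}{5} \cdot 322 = \frac{966}{5}$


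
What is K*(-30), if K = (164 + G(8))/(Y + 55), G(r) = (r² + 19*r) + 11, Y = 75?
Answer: -1173/13 ≈ -90.231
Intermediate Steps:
G(r) = 11 + r² + 19*r
K = 391/130 (K = (164 + (11 + 8² + 19*8))/(75 + 55) = (164 + (11 + 64 + 152))/130 = (164 + 227)*(1/130) = 391*(1/130) = 391/130 ≈ 3.0077)
K*(-30) = (391/130)*(-30) = -1173/13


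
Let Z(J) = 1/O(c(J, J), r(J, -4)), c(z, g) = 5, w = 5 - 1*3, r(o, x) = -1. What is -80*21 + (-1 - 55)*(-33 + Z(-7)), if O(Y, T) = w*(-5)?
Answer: 868/5 ≈ 173.60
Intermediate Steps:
w = 2 (w = 5 - 3 = 2)
O(Y, T) = -10 (O(Y, T) = 2*(-5) = -10)
Z(J) = -1/10 (Z(J) = 1/(-10) = -1/10)
-80*21 + (-1 - 55)*(-33 + Z(-7)) = -80*21 + (-1 - 55)*(-33 - 1/10) = -1680 - 56*(-331/10) = -1680 + 9268/5 = 868/5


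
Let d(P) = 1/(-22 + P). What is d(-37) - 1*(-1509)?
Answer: 89030/59 ≈ 1509.0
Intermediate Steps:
d(-37) - 1*(-1509) = 1/(-22 - 37) - 1*(-1509) = 1/(-59) + 1509 = -1/59 + 1509 = 89030/59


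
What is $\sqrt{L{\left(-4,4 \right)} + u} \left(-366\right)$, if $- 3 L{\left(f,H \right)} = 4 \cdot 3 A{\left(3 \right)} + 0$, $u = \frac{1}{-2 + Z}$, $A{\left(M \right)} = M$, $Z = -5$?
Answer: $- \frac{366 i \sqrt{595}}{7} \approx - 1275.4 i$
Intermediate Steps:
$u = - \frac{1}{7}$ ($u = \frac{1}{-2 - 5} = \frac{1}{-7} = - \frac{1}{7} \approx -0.14286$)
$L{\left(f,H \right)} = -12$ ($L{\left(f,H \right)} = - \frac{4 \cdot 3 \cdot 3 + 0}{3} = - \frac{12 \cdot 3 + 0}{3} = - \frac{36 + 0}{3} = \left(- \frac{1}{3}\right) 36 = -12$)
$\sqrt{L{\left(-4,4 \right)} + u} \left(-366\right) = \sqrt{-12 - \frac{1}{7}} \left(-366\right) = \sqrt{- \frac{85}{7}} \left(-366\right) = \frac{i \sqrt{595}}{7} \left(-366\right) = - \frac{366 i \sqrt{595}}{7}$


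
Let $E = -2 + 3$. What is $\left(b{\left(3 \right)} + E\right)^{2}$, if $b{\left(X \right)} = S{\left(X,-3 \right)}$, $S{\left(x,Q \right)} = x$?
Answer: $16$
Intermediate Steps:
$E = 1$
$b{\left(X \right)} = X$
$\left(b{\left(3 \right)} + E\right)^{2} = \left(3 + 1\right)^{2} = 4^{2} = 16$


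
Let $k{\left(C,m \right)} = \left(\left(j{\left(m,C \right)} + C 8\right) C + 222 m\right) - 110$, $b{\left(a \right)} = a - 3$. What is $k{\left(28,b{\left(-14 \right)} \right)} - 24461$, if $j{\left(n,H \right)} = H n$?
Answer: $-35401$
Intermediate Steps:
$b{\left(a \right)} = -3 + a$
$k{\left(C,m \right)} = -110 + 222 m + C \left(8 C + C m\right)$ ($k{\left(C,m \right)} = \left(\left(C m + C 8\right) C + 222 m\right) - 110 = \left(\left(C m + 8 C\right) C + 222 m\right) - 110 = \left(\left(8 C + C m\right) C + 222 m\right) - 110 = \left(C \left(8 C + C m\right) + 222 m\right) - 110 = \left(222 m + C \left(8 C + C m\right)\right) - 110 = -110 + 222 m + C \left(8 C + C m\right)$)
$k{\left(28,b{\left(-14 \right)} \right)} - 24461 = \left(-110 + 8 \cdot 28^{2} + 222 \left(-3 - 14\right) + \left(-3 - 14\right) 28^{2}\right) - 24461 = \left(-110 + 8 \cdot 784 + 222 \left(-17\right) - 13328\right) - 24461 = \left(-110 + 6272 - 3774 - 13328\right) - 24461 = -10940 - 24461 = -35401$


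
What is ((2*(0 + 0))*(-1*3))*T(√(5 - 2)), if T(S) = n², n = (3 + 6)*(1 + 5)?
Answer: 0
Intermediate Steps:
n = 54 (n = 9*6 = 54)
T(S) = 2916 (T(S) = 54² = 2916)
((2*(0 + 0))*(-1*3))*T(√(5 - 2)) = ((2*(0 + 0))*(-1*3))*2916 = ((2*0)*(-3))*2916 = (0*(-3))*2916 = 0*2916 = 0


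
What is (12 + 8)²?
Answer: 400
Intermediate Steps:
(12 + 8)² = 20² = 400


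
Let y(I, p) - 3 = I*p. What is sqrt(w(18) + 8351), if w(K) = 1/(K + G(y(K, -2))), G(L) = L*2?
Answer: sqrt(1202541)/12 ≈ 91.384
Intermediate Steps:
y(I, p) = 3 + I*p
G(L) = 2*L
w(K) = 1/(6 - 3*K) (w(K) = 1/(K + 2*(3 + K*(-2))) = 1/(K + 2*(3 - 2*K)) = 1/(K + (6 - 4*K)) = 1/(6 - 3*K))
sqrt(w(18) + 8351) = sqrt(1/(3*(2 - 1*18)) + 8351) = sqrt(1/(3*(2 - 18)) + 8351) = sqrt((1/3)/(-16) + 8351) = sqrt((1/3)*(-1/16) + 8351) = sqrt(-1/48 + 8351) = sqrt(400847/48) = sqrt(1202541)/12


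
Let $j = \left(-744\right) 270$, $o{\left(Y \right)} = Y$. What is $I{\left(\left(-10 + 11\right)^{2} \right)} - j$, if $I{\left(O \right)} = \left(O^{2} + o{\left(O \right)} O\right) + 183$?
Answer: $201065$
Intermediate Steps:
$j = -200880$
$I{\left(O \right)} = 183 + 2 O^{2}$ ($I{\left(O \right)} = \left(O^{2} + O O\right) + 183 = \left(O^{2} + O^{2}\right) + 183 = 2 O^{2} + 183 = 183 + 2 O^{2}$)
$I{\left(\left(-10 + 11\right)^{2} \right)} - j = \left(183 + 2 \left(\left(-10 + 11\right)^{2}\right)^{2}\right) - -200880 = \left(183 + 2 \left(1^{2}\right)^{2}\right) + 200880 = \left(183 + 2 \cdot 1^{2}\right) + 200880 = \left(183 + 2 \cdot 1\right) + 200880 = \left(183 + 2\right) + 200880 = 185 + 200880 = 201065$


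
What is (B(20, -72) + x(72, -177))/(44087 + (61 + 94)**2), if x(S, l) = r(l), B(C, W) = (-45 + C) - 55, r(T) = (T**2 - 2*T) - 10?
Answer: 10531/22704 ≈ 0.46384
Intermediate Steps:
r(T) = -10 + T**2 - 2*T
B(C, W) = -100 + C
x(S, l) = -10 + l**2 - 2*l
(B(20, -72) + x(72, -177))/(44087 + (61 + 94)**2) = ((-100 + 20) + (-10 + (-177)**2 - 2*(-177)))/(44087 + (61 + 94)**2) = (-80 + (-10 + 31329 + 354))/(44087 + 155**2) = (-80 + 31673)/(44087 + 24025) = 31593/68112 = 31593*(1/68112) = 10531/22704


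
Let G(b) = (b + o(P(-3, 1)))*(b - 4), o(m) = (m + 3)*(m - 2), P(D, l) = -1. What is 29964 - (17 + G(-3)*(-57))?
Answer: 33538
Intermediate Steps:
o(m) = (-2 + m)*(3 + m) (o(m) = (3 + m)*(-2 + m) = (-2 + m)*(3 + m))
G(b) = (-6 + b)*(-4 + b) (G(b) = (b + (-6 - 1 + (-1)²))*(b - 4) = (b + (-6 - 1 + 1))*(-4 + b) = (b - 6)*(-4 + b) = (-6 + b)*(-4 + b))
29964 - (17 + G(-3)*(-57)) = 29964 - (17 + (24 + (-3)² - 10*(-3))*(-57)) = 29964 - (17 + (24 + 9 + 30)*(-57)) = 29964 - (17 + 63*(-57)) = 29964 - (17 - 3591) = 29964 - 1*(-3574) = 29964 + 3574 = 33538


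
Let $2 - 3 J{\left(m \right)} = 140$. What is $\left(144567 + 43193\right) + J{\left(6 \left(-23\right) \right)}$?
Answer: $187714$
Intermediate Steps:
$J{\left(m \right)} = -46$ ($J{\left(m \right)} = \frac{2}{3} - \frac{140}{3} = -46$)
$\left(144567 + 43193\right) + J{\left(6 \left(-23\right) \right)} = \left(144567 + 43193\right) - 46 = 187760 - 46 = 187714$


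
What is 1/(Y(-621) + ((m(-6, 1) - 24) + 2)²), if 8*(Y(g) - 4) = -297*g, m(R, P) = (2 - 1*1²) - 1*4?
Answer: 8/189469 ≈ 4.2223e-5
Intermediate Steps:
m(R, P) = -3 (m(R, P) = (2 - 1*1) - 4 = (2 - 1) - 4 = 1 - 4 = -3)
Y(g) = 4 - 297*g/8 (Y(g) = 4 + (-297*g)/8 = 4 - 297*g/8)
1/(Y(-621) + ((m(-6, 1) - 24) + 2)²) = 1/((4 - 297/8*(-621)) + ((-3 - 24) + 2)²) = 1/((4 + 184437/8) + (-27 + 2)²) = 1/(184469/8 + (-25)²) = 1/(184469/8 + 625) = 1/(189469/8) = 8/189469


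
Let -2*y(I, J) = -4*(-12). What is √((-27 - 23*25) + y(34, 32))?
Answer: I*√626 ≈ 25.02*I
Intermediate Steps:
y(I, J) = -24 (y(I, J) = -(-2)*(-12) = -½*48 = -24)
√((-27 - 23*25) + y(34, 32)) = √((-27 - 23*25) - 24) = √((-27 - 575) - 24) = √(-602 - 24) = √(-626) = I*√626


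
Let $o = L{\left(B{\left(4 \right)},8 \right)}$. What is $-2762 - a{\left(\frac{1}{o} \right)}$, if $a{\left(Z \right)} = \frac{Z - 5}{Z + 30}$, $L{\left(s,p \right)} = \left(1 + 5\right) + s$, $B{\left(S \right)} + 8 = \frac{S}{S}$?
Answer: $- \frac{80092}{29} \approx -2761.8$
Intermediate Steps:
$B{\left(S \right)} = -7$ ($B{\left(S \right)} = -8 + \frac{S}{S} = -8 + 1 = -7$)
$L{\left(s,p \right)} = 6 + s$
$o = -1$ ($o = 6 - 7 = -1$)
$a{\left(Z \right)} = \frac{-5 + Z}{30 + Z}$
$-2762 - a{\left(\frac{1}{o} \right)} = -2762 - \frac{-5 + \frac{1}{-1}}{30 + \frac{1}{-1}} = -2762 - \frac{-5 - 1}{30 - 1} = -2762 - \frac{1}{29} \left(-6\right) = -2762 - - \frac{6}{29} = -2762 + \frac{6}{29} = - \frac{80092}{29}$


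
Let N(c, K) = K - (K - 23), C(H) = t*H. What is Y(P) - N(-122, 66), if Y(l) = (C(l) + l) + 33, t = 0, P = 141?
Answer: 151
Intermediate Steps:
C(H) = 0 (C(H) = 0*H = 0)
Y(l) = 33 + l (Y(l) = (0 + l) + 33 = l + 33 = 33 + l)
N(c, K) = 23 (N(c, K) = K - (-23 + K) = K + (23 - K) = 23)
Y(P) - N(-122, 66) = (33 + 141) - 1*23 = 174 - 23 = 151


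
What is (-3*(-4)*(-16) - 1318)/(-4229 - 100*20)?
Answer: 1510/6229 ≈ 0.24241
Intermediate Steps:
(-3*(-4)*(-16) - 1318)/(-4229 - 100*20) = (12*(-16) - 1318)/(-4229 - 2000) = (-192 - 1318)/(-6229) = -1510*(-1/6229) = 1510/6229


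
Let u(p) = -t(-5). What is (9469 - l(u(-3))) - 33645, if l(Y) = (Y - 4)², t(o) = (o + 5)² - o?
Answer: -24257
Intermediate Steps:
t(o) = (5 + o)² - o
u(p) = -5 (u(p) = -((5 - 5)² - 1*(-5)) = -(0² + 5) = -(0 + 5) = -1*5 = -5)
l(Y) = (-4 + Y)²
(9469 - l(u(-3))) - 33645 = (9469 - (-4 - 5)²) - 33645 = (9469 - 1*(-9)²) - 33645 = (9469 - 1*81) - 33645 = (9469 - 81) - 33645 = 9388 - 33645 = -24257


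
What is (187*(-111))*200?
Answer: -4151400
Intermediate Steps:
(187*(-111))*200 = -20757*200 = -4151400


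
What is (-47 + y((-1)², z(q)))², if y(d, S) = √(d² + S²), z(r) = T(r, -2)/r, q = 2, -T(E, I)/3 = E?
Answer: (47 - √10)² ≈ 1921.7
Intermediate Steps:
T(E, I) = -3*E
z(r) = -3 (z(r) = (-3*r)/r = -3)
y(d, S) = √(S² + d²)
(-47 + y((-1)², z(q)))² = (-47 + √((-3)² + ((-1)²)²))² = (-47 + √(9 + 1²))² = (-47 + √(9 + 1))² = (-47 + √10)²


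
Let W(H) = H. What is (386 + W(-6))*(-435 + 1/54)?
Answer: -4462910/27 ≈ -1.6529e+5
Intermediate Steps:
(386 + W(-6))*(-435 + 1/54) = (386 - 6)*(-435 + 1/54) = 380*(-435 + 1/54) = 380*(-23489/54) = -4462910/27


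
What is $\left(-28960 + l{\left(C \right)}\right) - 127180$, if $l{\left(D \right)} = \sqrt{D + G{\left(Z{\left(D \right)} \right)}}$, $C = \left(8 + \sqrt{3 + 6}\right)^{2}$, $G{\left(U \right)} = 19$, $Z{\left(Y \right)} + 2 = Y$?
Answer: $-156140 + 2 \sqrt{35} \approx -1.5613 \cdot 10^{5}$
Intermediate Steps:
$Z{\left(Y \right)} = -2 + Y$
$C = 121$ ($C = \left(8 + \sqrt{9}\right)^{2} = \left(8 + 3\right)^{2} = 11^{2} = 121$)
$l{\left(D \right)} = \sqrt{19 + D}$ ($l{\left(D \right)} = \sqrt{D + 19} = \sqrt{19 + D}$)
$\left(-28960 + l{\left(C \right)}\right) - 127180 = \left(-28960 + \sqrt{19 + 121}\right) - 127180 = \left(-28960 + \sqrt{140}\right) - 127180 = \left(-28960 + 2 \sqrt{35}\right) - 127180 = -156140 + 2 \sqrt{35}$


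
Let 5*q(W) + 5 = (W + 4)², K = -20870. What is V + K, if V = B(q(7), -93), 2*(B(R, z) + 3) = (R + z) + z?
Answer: -104772/5 ≈ -20954.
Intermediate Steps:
q(W) = -1 + (4 + W)²/5 (q(W) = -1 + (W + 4)²/5 = -1 + (4 + W)²/5)
B(R, z) = -3 + z + R/2 (B(R, z) = -3 + ((R + z) + z)/2 = -3 + (R + 2*z)/2 = -3 + (z + R/2) = -3 + z + R/2)
V = -422/5 (V = -3 - 93 + (-1 + (4 + 7)²/5)/2 = -3 - 93 + (-1 + (⅕)*11²)/2 = -3 - 93 + (-1 + (⅕)*121)/2 = -3 - 93 + (-1 + 121/5)/2 = -3 - 93 + (½)*(116/5) = -3 - 93 + 58/5 = -422/5 ≈ -84.400)
V + K = -422/5 - 20870 = -104772/5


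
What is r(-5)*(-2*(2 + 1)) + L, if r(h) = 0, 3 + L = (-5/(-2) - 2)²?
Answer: -11/4 ≈ -2.7500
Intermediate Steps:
L = -11/4 (L = -3 + (-5/(-2) - 2)² = -3 + (-5*(-½) - 2)² = -3 + (5/2 - 2)² = -3 + (½)² = -3 + ¼ = -11/4 ≈ -2.7500)
r(-5)*(-2*(2 + 1)) + L = 0*(-2*(2 + 1)) - 11/4 = 0*(-2*3) - 11/4 = 0*(-6) - 11/4 = 0 - 11/4 = -11/4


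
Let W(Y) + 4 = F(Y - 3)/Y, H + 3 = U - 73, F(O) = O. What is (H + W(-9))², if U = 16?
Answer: 35344/9 ≈ 3927.1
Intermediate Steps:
H = -60 (H = -3 + (16 - 73) = -3 - 57 = -60)
W(Y) = -4 + (-3 + Y)/Y (W(Y) = -4 + (Y - 3)/Y = -4 + (-3 + Y)/Y)
(H + W(-9))² = (-60 + (-3 - 3/(-9)))² = (-60 + (-3 - 3*(-⅑)))² = (-60 + (-3 + ⅓))² = (-60 - 8/3)² = (-188/3)² = 35344/9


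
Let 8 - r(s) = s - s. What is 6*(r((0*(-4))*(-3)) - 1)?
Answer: 42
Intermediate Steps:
r(s) = 8 (r(s) = 8 - (s - s) = 8 - 1*0 = 8 + 0 = 8)
6*(r((0*(-4))*(-3)) - 1) = 6*(8 - 1) = 6*7 = 42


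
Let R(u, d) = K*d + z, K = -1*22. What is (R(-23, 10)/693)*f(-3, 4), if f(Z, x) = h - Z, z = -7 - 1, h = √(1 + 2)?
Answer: -76/77 - 76*√3/231 ≈ -1.5569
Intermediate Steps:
h = √3 ≈ 1.7320
z = -8
K = -22
R(u, d) = -8 - 22*d (R(u, d) = -22*d - 8 = -8 - 22*d)
f(Z, x) = √3 - Z
(R(-23, 10)/693)*f(-3, 4) = ((-8 - 22*10)/693)*(√3 - 1*(-3)) = ((-8 - 220)*(1/693))*(√3 + 3) = (-228*1/693)*(3 + √3) = -76*(3 + √3)/231 = -76/77 - 76*√3/231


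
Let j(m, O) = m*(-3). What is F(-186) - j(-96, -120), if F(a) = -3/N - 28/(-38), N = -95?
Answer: -27287/95 ≈ -287.23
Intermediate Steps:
j(m, O) = -3*m
F(a) = 73/95 (F(a) = -3/(-95) - 28/(-38) = -3*(-1/95) - 28*(-1/38) = 3/95 + 14/19 = 73/95)
F(-186) - j(-96, -120) = 73/95 - (-3)*(-96) = 73/95 - 1*288 = 73/95 - 288 = -27287/95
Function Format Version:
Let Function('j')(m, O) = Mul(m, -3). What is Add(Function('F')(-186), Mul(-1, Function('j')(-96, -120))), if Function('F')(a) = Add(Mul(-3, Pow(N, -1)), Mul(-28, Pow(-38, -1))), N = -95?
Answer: Rational(-27287, 95) ≈ -287.23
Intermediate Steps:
Function('j')(m, O) = Mul(-3, m)
Function('F')(a) = Rational(73, 95) (Function('F')(a) = Add(Mul(-3, Pow(-95, -1)), Mul(-28, Pow(-38, -1))) = Add(Mul(-3, Rational(-1, 95)), Mul(-28, Rational(-1, 38))) = Add(Rational(3, 95), Rational(14, 19)) = Rational(73, 95))
Add(Function('F')(-186), Mul(-1, Function('j')(-96, -120))) = Add(Rational(73, 95), Mul(-1, Mul(-3, -96))) = Add(Rational(73, 95), Mul(-1, 288)) = Add(Rational(73, 95), -288) = Rational(-27287, 95)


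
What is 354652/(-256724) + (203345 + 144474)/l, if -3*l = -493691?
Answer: 23197988584/31685582071 ≈ 0.73213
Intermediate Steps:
l = 493691/3 (l = -1/3*(-493691) = 493691/3 ≈ 1.6456e+5)
354652/(-256724) + (203345 + 144474)/l = 354652/(-256724) + (203345 + 144474)/(493691/3) = 354652*(-1/256724) + 347819*(3/493691) = -88663/64181 + 1043457/493691 = 23197988584/31685582071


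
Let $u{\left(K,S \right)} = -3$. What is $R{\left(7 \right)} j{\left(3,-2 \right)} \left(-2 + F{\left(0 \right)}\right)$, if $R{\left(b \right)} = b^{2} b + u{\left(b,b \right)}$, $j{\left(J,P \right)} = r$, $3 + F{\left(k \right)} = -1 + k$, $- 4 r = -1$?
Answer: $-510$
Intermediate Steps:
$r = \frac{1}{4}$ ($r = \left(- \frac{1}{4}\right) \left(-1\right) = \frac{1}{4} \approx 0.25$)
$F{\left(k \right)} = -4 + k$ ($F{\left(k \right)} = -3 + \left(-1 + k\right) = -4 + k$)
$j{\left(J,P \right)} = \frac{1}{4}$
$R{\left(b \right)} = -3 + b^{3}$ ($R{\left(b \right)} = b^{2} b - 3 = b^{3} - 3 = -3 + b^{3}$)
$R{\left(7 \right)} j{\left(3,-2 \right)} \left(-2 + F{\left(0 \right)}\right) = \left(-3 + 7^{3}\right) \frac{1}{4} \left(-2 + \left(-4 + 0\right)\right) = \left(-3 + 343\right) \frac{1}{4} \left(-2 - 4\right) = 340 \cdot \frac{1}{4} \left(-6\right) = 85 \left(-6\right) = -510$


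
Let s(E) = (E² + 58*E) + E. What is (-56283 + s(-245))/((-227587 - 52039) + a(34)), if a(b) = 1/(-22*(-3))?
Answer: 707058/18455315 ≈ 0.038312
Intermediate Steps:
s(E) = E² + 59*E
a(b) = 1/66
(-56283 + s(-245))/((-227587 - 52039) + a(34)) = (-56283 - 245*(59 - 245))/((-227587 - 52039) + 1/66) = (-56283 - 245*(-186))/(-279626 + 1/66) = (-56283 + 45570)/(-18455315/66) = -10713*(-66/18455315) = 707058/18455315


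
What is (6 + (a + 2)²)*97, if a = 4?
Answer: 4074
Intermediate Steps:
(6 + (a + 2)²)*97 = (6 + (4 + 2)²)*97 = (6 + 6²)*97 = (6 + 36)*97 = 42*97 = 4074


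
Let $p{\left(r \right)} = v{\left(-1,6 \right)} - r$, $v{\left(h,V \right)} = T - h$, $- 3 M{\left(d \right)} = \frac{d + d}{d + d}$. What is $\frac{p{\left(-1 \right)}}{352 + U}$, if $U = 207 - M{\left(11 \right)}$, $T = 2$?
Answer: $\frac{6}{839} \approx 0.0071514$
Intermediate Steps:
$M{\left(d \right)} = - \frac{1}{3}$ ($M{\left(d \right)} = - \frac{\left(d + d\right) \frac{1}{d + d}}{3} = - \frac{2 d \frac{1}{2 d}}{3} = \left(- \frac{1}{3}\right) 1 = - \frac{1}{3}$)
$v{\left(h,V \right)} = 2 - h$
$U = \frac{622}{3}$ ($U = 207 - - \frac{1}{3} = 207 + \frac{1}{3} = \frac{622}{3} \approx 207.33$)
$p{\left(r \right)} = 3 - r$ ($p{\left(r \right)} = \left(2 - -1\right) - r = \left(2 + 1\right) - r = 3 - r$)
$\frac{p{\left(-1 \right)}}{352 + U} = \frac{3 - -1}{352 + \frac{622}{3}} = \frac{3 + 1}{\frac{1678}{3}} = 4 \cdot \frac{3}{1678} = \frac{6}{839}$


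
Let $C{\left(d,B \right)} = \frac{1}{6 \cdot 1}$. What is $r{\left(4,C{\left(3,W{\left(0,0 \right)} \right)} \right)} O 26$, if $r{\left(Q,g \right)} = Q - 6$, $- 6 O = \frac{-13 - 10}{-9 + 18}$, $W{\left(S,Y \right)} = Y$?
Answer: $- \frac{598}{27} \approx -22.148$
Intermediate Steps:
$C{\left(d,B \right)} = \frac{1}{6}$
$O = \frac{23}{54}$ ($O = - \frac{\left(-13 - 10\right) \frac{1}{-9 + 18}}{6} = - \frac{\left(-23\right) \frac{1}{9}}{6} = \left(- \frac{1}{6}\right) \left(- \frac{23}{9}\right) = \frac{23}{54} \approx 0.42593$)
$r{\left(Q,g \right)} = -6 + Q$
$r{\left(4,C{\left(3,W{\left(0,0 \right)} \right)} \right)} O 26 = \left(-6 + 4\right) \frac{23}{54} \cdot 26 = \left(-2\right) \frac{23}{54} \cdot 26 = \left(- \frac{23}{27}\right) 26 = - \frac{598}{27}$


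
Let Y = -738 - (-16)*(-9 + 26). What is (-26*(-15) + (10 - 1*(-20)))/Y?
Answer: -210/233 ≈ -0.90129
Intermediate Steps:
Y = -466 (Y = -738 - (-16)*17 = -738 - 1*(-272) = -738 + 272 = -466)
(-26*(-15) + (10 - 1*(-20)))/Y = (-26*(-15) + (10 - 1*(-20)))/(-466) = (390 + (10 + 20))*(-1/466) = (390 + 30)*(-1/466) = 420*(-1/466) = -210/233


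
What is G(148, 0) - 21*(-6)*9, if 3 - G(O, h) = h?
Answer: 1137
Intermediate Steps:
G(O, h) = 3 - h
G(148, 0) - 21*(-6)*9 = (3 - 1*0) - 21*(-6)*9 = (3 + 0) + 126*9 = 3 + 1134 = 1137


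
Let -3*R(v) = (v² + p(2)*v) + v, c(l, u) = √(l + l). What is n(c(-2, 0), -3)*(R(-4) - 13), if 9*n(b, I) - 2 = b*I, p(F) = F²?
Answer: -70/27 + 70*I/9 ≈ -2.5926 + 7.7778*I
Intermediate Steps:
c(l, u) = √2*√l (c(l, u) = √(2*l) = √2*√l)
R(v) = -5*v/3 - v²/3 (R(v) = -((v² + 2²*v) + v)/3 = -((v² + 4*v) + v)/3 = -(v² + 5*v)/3 = -5*v/3 - v²/3)
n(b, I) = 2/9 + I*b/9 (n(b, I) = 2/9 + (b*I)/9 = 2/9 + (I*b)/9 = 2/9 + I*b/9)
n(c(-2, 0), -3)*(R(-4) - 13) = (2/9 + (⅑)*(-3)*(√2*√(-2)))*(-⅓*(-4)*(5 - 4) - 13) = (2/9 + (⅑)*(-3)*(√2*(I*√2)))*(-⅓*(-4)*1 - 13) = (2/9 + (⅑)*(-3)*(2*I))*(4/3 - 13) = (2/9 - 2*I/3)*(-35/3) = -70/27 + 70*I/9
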